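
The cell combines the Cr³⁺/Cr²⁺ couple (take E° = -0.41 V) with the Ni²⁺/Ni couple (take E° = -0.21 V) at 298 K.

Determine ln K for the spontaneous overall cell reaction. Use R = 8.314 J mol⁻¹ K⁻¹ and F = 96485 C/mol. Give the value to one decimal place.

Cathode: Ni²⁺/Ni; anode: Cr³⁺/Cr²⁺. E°cell = (-0.21) − (-0.41) = +0.20 V, with n = 2.
ΔG° = −nFE° = −RT ln K, so ln K = nFE°/(RT) = (2)(96485)(+0.20) / ((8.314)(298)) = 15.577.

15.6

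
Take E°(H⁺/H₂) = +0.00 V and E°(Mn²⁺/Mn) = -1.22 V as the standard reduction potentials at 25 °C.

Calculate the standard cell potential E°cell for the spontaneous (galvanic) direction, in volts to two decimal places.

+1.22 V

The H⁺/H₂ couple has the higher reduction potential, so it is the cathode; Mn²⁺/Mn is oxidised at the anode.
E°cell = E°(cathode) − E°(anode) = (+0.00) − (-1.22) = +1.22 V.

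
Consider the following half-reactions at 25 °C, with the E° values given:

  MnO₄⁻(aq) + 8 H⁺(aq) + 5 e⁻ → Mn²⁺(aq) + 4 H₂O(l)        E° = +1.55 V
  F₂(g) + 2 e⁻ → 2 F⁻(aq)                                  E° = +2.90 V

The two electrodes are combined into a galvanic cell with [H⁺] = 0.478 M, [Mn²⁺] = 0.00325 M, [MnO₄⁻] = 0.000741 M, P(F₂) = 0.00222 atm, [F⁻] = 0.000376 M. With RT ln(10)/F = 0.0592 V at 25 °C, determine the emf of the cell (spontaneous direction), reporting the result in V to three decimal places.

F₂/F⁻ is the cathode (higher E°), MnO₄⁻/Mn²⁺ the anode: E°cell = +2.90 − (+1.55) = +1.35 V, n = 10.
Overall: 5 F₂(g) + 2 Mn²⁺(aq) + 8 H₂O(l) → 10 F⁻(aq) + 2 MnO₄⁻(aq) + 16 H⁺(aq)
Q = [F⁻]^10·[MnO₄⁻]^2·[H⁺]^16 / (P(F₂)^5·[Mn²⁺]^2); log Q = -27.393.
E = E° − (0.0592/n) log Q = +1.35 − (0.0592/10)(-27.393) = +1.512 V.

+1.512 V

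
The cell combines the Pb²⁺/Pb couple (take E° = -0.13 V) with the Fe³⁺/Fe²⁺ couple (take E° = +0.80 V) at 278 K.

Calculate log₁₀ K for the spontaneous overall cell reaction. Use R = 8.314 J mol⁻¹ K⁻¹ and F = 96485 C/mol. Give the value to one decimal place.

33.7

Cathode: Fe³⁺/Fe²⁺; anode: Pb²⁺/Pb. E°cell = (+0.80) − (-0.13) = +0.93 V, with n = 2.
ΔG° = −nFE° = −RT ln K, so ln K = nFE°/(RT) = (2)(96485)(+0.93) / ((8.314)(278)) = 77.646.
log₁₀ K = 77.646 / ln 10 = 33.7.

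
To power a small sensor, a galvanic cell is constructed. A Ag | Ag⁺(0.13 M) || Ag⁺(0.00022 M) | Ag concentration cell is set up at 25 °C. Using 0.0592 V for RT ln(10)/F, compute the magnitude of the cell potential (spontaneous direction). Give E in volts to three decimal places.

+0.164 V

For a concentration cell E°cell = 0. The 0.13 M side is the cathode (reduction is favoured where [Ag⁺] is higher).
With n = 1, E = −(0.0592/1) log([Ag⁺]ₐₙ/[Ag⁺]꜀ₐₜ) = −(0.0592/1) log(0.00022/0.13) = −(0.0592/1)(-2.772) = +0.164 V.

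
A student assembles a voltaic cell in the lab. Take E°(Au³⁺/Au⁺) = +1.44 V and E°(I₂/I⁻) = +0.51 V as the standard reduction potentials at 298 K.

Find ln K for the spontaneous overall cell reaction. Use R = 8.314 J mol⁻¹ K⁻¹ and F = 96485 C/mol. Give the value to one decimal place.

Cathode: Au³⁺/Au⁺; anode: I₂/I⁻. E°cell = (+1.44) − (+0.51) = +0.93 V, with n = 2.
ΔG° = −nFE° = −RT ln K, so ln K = nFE°/(RT) = (2)(96485)(+0.93) / ((8.314)(298)) = 72.435.

72.4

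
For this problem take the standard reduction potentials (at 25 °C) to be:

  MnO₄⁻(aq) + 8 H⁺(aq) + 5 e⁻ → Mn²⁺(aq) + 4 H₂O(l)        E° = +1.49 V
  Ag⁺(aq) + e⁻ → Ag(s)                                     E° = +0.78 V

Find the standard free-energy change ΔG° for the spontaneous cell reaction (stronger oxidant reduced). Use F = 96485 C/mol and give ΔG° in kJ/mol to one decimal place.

-342.5 kJ/mol

MnO₄⁻/Mn²⁺ (E° = +1.49 V) is the cathode; Ag⁺/Ag (E° = +0.78 V) is the anode, so E°cell = +0.71 V.
Balancing electrons gives n = 5 (lcm of 5 and 1).
ΔG° = −nFE° = −(5)(96485)(+0.71) = -342,522 J = -342.5 kJ/mol.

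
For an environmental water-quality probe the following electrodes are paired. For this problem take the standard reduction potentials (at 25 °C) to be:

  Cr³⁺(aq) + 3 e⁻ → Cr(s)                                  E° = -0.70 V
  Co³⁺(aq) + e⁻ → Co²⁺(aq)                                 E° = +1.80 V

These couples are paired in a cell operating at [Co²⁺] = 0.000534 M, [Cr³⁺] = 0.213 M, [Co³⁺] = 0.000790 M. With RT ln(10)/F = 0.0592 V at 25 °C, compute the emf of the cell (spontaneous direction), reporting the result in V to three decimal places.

+2.523 V

Co³⁺/Co²⁺ is the cathode (higher E°), Cr³⁺/Cr the anode: E°cell = +1.80 − (-0.70) = +2.50 V, n = 3.
Overall: 3 Co³⁺(aq) + Cr(s) → 3 Co²⁺(aq) + Cr³⁺(aq)
Q = [Co²⁺]^3·[Cr³⁺] / ([Co³⁺]^3); log Q = -1.182.
E = E° − (0.0592/n) log Q = +2.50 − (0.0592/3)(-1.182) = +2.523 V.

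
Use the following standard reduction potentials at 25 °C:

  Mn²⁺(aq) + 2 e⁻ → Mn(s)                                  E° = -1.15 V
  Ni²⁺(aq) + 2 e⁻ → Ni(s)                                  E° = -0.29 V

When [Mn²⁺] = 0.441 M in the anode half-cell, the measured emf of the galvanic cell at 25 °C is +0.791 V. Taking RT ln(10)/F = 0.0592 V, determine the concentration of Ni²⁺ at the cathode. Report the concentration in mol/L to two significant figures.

0.0021 M

Ni²⁺/Ni is the cathode, Mn²⁺/Mn the anode: E°cell = +0.86 V, n = 2.
Overall reaction: Ni²⁺(aq) + Mn(s) → Ni(s) + Mn²⁺(aq); Q = [Mn²⁺]^1/[Ni²⁺]^1.
From E = E° − (0.0592/n) log Q: log Q = (E° − E)·n/0.0592 = (+0.86 − (+0.791))·2/0.0592 = 2.3311.
So 1·log[Ni²⁺] = 1·log(0.441) − log Q = -0.3556 − (2.3311) = -2.6867; [Ni²⁺] = 10^(-2.6867) ≈ 0.0021 M.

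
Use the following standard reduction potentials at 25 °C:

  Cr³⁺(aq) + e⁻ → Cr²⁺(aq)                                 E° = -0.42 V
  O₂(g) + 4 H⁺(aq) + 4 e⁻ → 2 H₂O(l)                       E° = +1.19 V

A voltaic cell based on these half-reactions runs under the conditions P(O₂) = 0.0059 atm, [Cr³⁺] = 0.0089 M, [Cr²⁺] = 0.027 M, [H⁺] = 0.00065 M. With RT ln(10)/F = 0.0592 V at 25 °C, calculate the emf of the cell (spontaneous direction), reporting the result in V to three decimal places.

+1.417 V

O₂/H₂O is the cathode (higher E°), Cr³⁺/Cr²⁺ the anode: E°cell = +1.19 − (-0.42) = +1.61 V, n = 4.
Overall: O₂(g) + 4 H⁺(aq) + 4 Cr²⁺(aq) → 2 H₂O(l) + 4 Cr³⁺(aq)
Q = [Cr³⁺]^4 / (P(O₂)·[H⁺]^4·[Cr²⁺]^4); log Q = 13.050.
E = E° − (0.0592/n) log Q = +1.61 − (0.0592/4)(13.050) = +1.417 V.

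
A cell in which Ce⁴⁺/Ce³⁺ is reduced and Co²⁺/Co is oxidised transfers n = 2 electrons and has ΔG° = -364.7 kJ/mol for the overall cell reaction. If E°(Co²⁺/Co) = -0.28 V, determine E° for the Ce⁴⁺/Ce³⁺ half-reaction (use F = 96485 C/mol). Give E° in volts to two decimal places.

E°cell = −ΔG°/(nF) = −(-364.7×10³)/((2)(96485)) = +1.890 V.
Since Ce⁴⁺/Ce³⁺ is the cathode and Co²⁺/Co the anode, E°cell = E°(Ce⁴⁺/Ce³⁺) − E°(Co²⁺/Co).
So E°(Ce⁴⁺/Ce³⁺) = E°cell + E°(Co²⁺/Co) = +1.890 + (-0.28) = +1.61 V.

+1.61 V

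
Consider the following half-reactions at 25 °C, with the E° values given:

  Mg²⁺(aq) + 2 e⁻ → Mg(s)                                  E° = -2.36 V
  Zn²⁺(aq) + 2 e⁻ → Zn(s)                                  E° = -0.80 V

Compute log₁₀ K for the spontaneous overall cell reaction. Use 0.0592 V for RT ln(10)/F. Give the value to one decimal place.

52.7

Cathode: Zn²⁺/Zn; anode: Mg²⁺/Mg. E°cell = +1.56 V, n = 2.
log K = nE°cell / 0.0592 = (2)(+1.56) / 0.0592 = 52.7.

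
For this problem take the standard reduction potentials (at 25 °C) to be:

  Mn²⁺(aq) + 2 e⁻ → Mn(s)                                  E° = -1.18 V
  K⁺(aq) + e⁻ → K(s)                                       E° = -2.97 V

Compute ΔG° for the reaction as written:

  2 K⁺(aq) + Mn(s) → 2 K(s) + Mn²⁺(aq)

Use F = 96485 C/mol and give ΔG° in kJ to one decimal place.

+345.4 kJ

As written, K⁺/K is reduced (cathode) and Mn²⁺/Mn is oxidised (anode), so E°cell = (-2.97) − (-1.18) = -1.79 V.
Balancing electrons gives n = 2.
ΔG° = −nFE° = −(2)(96485)(-1.79) = 345,416 J = +345.4 kJ.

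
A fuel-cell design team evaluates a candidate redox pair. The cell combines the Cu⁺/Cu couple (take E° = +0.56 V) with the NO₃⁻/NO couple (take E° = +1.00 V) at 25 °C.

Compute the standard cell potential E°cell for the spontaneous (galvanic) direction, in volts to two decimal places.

The NO₃⁻/NO couple has the higher reduction potential, so it is the cathode; Cu⁺/Cu is oxidised at the anode.
E°cell = E°(cathode) − E°(anode) = (+1.00) − (+0.56) = +0.44 V.
Since E°cell > 0, the reaction is spontaneous under standard conditions.

+0.44 V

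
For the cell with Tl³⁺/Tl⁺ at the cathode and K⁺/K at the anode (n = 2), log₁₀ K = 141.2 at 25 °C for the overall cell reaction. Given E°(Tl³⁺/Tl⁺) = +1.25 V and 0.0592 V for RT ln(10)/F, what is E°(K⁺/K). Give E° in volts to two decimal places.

E°cell = (0.0592/n)·log K = (0.0592/2)(141.2) = +4.180 V.
Since Tl³⁺/Tl⁺ is the cathode and K⁺/K the anode, E°cell = E°(Tl³⁺/Tl⁺) − E°(K⁺/K).
So E°(K⁺/K) = E°(Tl³⁺/Tl⁺) − E°cell = (+1.25) − (+4.180) = -2.93 V.

-2.93 V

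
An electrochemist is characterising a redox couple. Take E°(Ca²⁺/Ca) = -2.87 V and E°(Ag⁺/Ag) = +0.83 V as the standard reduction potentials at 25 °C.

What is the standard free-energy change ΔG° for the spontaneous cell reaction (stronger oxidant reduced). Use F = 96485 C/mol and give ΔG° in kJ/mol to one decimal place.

Ag⁺/Ag (E° = +0.83 V) is the cathode; Ca²⁺/Ca (E° = -2.87 V) is the anode, so E°cell = +3.70 V.
Balancing electrons gives n = 2 (lcm of 1 and 2).
ΔG° = −nFE° = −(2)(96485)(+3.70) = -713,989 J = -714.0 kJ/mol.

-714.0 kJ/mol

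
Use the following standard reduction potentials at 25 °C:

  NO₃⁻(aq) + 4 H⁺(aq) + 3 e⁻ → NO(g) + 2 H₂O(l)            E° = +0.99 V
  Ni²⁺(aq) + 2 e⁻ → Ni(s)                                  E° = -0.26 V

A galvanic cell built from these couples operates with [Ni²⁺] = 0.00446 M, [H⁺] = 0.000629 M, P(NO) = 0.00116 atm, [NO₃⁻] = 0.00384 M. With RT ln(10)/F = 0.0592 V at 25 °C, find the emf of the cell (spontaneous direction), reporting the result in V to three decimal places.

NO₃⁻/NO is the cathode (higher E°), Ni²⁺/Ni the anode: E°cell = +0.99 − (-0.26) = +1.25 V, n = 6.
Overall: 2 NO₃⁻(aq) + 8 H⁺(aq) + 3 Ni(s) → 2 NO(g) + 4 H₂O(l) + 3 Ni²⁺(aq)
Q = P(NO)^2·[Ni²⁺]^3 / ([NO₃⁻]^2·[H⁺]^8); log Q = 17.519.
E = E° − (0.0592/n) log Q = +1.25 − (0.0592/6)(17.519) = +1.077 V.

+1.077 V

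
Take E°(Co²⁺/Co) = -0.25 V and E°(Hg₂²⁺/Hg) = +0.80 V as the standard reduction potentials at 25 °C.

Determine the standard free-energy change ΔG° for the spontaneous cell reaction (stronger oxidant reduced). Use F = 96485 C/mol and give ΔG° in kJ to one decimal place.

-202.6 kJ

Hg₂²⁺/Hg (E° = +0.80 V) is the cathode; Co²⁺/Co (E° = -0.25 V) is the anode, so E°cell = +1.05 V.
Balancing electrons gives n = 2 (lcm of 2 and 2).
ΔG° = −nFE° = −(2)(96485)(+1.05) = -202,618 J = -202.6 kJ.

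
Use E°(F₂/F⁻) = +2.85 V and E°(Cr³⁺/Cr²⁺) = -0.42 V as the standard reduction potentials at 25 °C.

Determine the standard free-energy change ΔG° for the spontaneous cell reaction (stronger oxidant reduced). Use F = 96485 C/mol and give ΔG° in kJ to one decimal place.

F₂/F⁻ (E° = +2.85 V) is the cathode; Cr³⁺/Cr²⁺ (E° = -0.42 V) is the anode, so E°cell = +3.27 V.
Balancing electrons gives n = 2 (lcm of 2 and 1).
ΔG° = −nFE° = −(2)(96485)(+3.27) = -631,012 J = -631.0 kJ.

-631.0 kJ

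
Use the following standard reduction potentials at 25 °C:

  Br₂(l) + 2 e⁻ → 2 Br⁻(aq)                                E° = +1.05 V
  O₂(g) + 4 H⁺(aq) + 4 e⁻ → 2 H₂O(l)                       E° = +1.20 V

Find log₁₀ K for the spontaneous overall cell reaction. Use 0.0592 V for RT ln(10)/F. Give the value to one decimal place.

10.1

Cathode: O₂/H₂O; anode: Br₂/Br⁻. E°cell = +0.15 V, n = 4.
log K = nE°cell / 0.0592 = (4)(+0.15) / 0.0592 = 10.1.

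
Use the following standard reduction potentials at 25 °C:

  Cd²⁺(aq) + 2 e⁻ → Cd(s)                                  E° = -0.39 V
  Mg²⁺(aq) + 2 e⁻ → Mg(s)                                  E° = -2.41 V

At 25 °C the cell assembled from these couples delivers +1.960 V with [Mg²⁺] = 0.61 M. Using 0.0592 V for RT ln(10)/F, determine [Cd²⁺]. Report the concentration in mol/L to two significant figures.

Cd²⁺/Cd is the cathode, Mg²⁺/Mg the anode: E°cell = +2.02 V, n = 2.
Overall reaction: Cd²⁺(aq) + Mg(s) → Cd(s) + Mg²⁺(aq); Q = [Mg²⁺]^1/[Cd²⁺]^1.
From E = E° − (0.0592/n) log Q: log Q = (E° − E)·n/0.0592 = (+2.02 − (+1.960))·2/0.0592 = 2.0270.
So 1·log[Cd²⁺] = 1·log(0.61) − log Q = -0.2147 − (2.0270) = -2.2417; [Cd²⁺] = 10^(-2.2417) ≈ 0.0057 M.

0.0057 M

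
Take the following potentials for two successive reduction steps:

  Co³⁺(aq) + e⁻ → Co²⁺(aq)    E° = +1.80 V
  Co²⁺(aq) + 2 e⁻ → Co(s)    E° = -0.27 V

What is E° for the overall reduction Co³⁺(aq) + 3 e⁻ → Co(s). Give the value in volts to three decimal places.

Adding the free-energy changes (−nFE°) of the two steps gives −n₃FE°₃ = −n₁FE°₁ − n₂FE°₂.
E°₃ = (1×+1.80 + 2×-0.27) / 3 = (+1.260) / 3 = +0.420 V.

+0.420 V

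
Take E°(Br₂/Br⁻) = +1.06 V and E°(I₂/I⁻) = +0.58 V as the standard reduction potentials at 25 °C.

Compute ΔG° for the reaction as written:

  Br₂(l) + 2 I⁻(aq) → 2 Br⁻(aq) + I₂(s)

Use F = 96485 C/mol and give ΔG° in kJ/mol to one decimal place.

As written, Br₂/Br⁻ is reduced (cathode) and I₂/I⁻ is oxidised (anode), so E°cell = (+1.06) − (+0.58) = +0.48 V.
Balancing electrons gives n = 2.
ΔG° = −nFE° = −(2)(96485)(+0.48) = -92,626 J = -92.6 kJ/mol.

-92.6 kJ/mol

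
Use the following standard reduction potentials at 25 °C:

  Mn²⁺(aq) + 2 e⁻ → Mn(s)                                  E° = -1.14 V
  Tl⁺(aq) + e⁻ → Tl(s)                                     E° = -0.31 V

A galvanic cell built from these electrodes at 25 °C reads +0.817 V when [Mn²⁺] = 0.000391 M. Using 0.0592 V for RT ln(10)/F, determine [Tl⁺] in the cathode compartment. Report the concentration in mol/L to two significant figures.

Tl⁺/Tl is the cathode, Mn²⁺/Mn the anode: E°cell = +0.83 V, n = 2.
Overall reaction: 2 Tl⁺(aq) + Mn(s) → 2 Tl(s) + Mn²⁺(aq); Q = [Mn²⁺]^1/[Tl⁺]^2.
From E = E° − (0.0592/n) log Q: log Q = (E° − E)·n/0.0592 = (+0.83 − (+0.817))·2/0.0592 = 0.4392.
So 2·log[Tl⁺] = 1·log(0.000391) − log Q = -3.4078 − (0.4392) = -3.8470; log[Tl⁺] = -3.8470 / 2 = -1.9235; [Tl⁺] = 10^(-1.9235) ≈ 0.012 M.

0.012 M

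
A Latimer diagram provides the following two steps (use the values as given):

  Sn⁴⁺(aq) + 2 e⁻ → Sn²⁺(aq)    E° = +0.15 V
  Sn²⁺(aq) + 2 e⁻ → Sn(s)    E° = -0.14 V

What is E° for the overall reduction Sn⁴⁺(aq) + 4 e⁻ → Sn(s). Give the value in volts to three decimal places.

+0.005 V

Standard free energies of sequential steps add: ΔG°₃ = ΔG°₁ + ΔG°₂, so n₃E°₃ = n₁E°₁ + n₂E°₂.
E°₃ = (2×+0.15 + 2×-0.14) / 4 = (+0.020) / 4 = +0.005 V.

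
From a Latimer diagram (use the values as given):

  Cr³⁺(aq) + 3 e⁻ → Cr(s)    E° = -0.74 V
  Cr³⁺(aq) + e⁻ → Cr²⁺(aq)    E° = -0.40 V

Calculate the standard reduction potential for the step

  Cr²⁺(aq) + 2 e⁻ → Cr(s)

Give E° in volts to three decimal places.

Sequential free energies add, so n₃E°₃ = n₁E°₁ + n₂E°₂.
With n₃ = 3, and the known step contributing 1×(-0.40) V, the unknown satisfies 2·E° = 3×(-0.74) − 1×(-0.40) = -1.820.
E° = -1.820 / 2 = -0.910 V.

-0.910 V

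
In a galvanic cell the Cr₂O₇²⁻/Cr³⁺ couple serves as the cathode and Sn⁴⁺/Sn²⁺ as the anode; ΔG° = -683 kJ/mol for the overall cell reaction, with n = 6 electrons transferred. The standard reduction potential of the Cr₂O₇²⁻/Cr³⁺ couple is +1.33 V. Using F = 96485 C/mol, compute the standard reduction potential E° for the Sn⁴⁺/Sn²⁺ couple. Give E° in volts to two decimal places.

+0.15 V

E°cell = −ΔG°/(nF) = −(-683×10³)/((6)(96485)) = +1.180 V.
Since Cr₂O₇²⁻/Cr³⁺ is the cathode and Sn⁴⁺/Sn²⁺ the anode, E°cell = E°(Cr₂O₇²⁻/Cr³⁺) − E°(Sn⁴⁺/Sn²⁺).
So E°(Sn⁴⁺/Sn²⁺) = E°(Cr₂O₇²⁻/Cr³⁺) − E°cell = (+1.33) − (+1.180) = +0.15 V.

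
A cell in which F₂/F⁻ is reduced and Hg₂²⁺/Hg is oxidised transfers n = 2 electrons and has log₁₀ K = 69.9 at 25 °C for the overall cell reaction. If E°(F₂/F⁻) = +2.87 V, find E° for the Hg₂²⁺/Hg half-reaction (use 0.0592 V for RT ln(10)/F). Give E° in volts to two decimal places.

+0.80 V

E°cell = (0.0592/n)·log K = (0.0592/2)(69.9) = +2.069 V.
Since F₂/F⁻ is the cathode and Hg₂²⁺/Hg the anode, E°cell = E°(F₂/F⁻) − E°(Hg₂²⁺/Hg).
So E°(Hg₂²⁺/Hg) = E°(F₂/F⁻) − E°cell = (+2.87) − (+2.069) = +0.80 V.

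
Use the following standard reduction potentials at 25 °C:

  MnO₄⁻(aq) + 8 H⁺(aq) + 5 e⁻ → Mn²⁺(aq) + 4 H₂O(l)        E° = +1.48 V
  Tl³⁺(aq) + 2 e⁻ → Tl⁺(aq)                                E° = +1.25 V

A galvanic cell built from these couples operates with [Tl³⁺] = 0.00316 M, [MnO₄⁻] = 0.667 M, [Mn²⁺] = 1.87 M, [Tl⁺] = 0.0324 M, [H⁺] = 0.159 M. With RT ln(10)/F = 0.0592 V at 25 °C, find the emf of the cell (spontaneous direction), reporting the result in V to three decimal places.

MnO₄⁻/Mn²⁺ is the cathode (higher E°), Tl³⁺/Tl⁺ the anode: E°cell = +1.48 − (+1.25) = +0.23 V, n = 10.
Overall: 2 MnO₄⁻(aq) + 16 H⁺(aq) + 5 Tl⁺(aq) → 2 Mn²⁺(aq) + 8 H₂O(l) + 5 Tl³⁺(aq)
Q = [Mn²⁺]^2·[Tl³⁺]^5 / ([MnO₄⁻]^2·[H⁺]^16·[Tl⁺]^5); log Q = 8.619.
E = E° − (0.0592/n) log Q = +0.23 − (0.0592/10)(8.619) = +0.179 V.

+0.179 V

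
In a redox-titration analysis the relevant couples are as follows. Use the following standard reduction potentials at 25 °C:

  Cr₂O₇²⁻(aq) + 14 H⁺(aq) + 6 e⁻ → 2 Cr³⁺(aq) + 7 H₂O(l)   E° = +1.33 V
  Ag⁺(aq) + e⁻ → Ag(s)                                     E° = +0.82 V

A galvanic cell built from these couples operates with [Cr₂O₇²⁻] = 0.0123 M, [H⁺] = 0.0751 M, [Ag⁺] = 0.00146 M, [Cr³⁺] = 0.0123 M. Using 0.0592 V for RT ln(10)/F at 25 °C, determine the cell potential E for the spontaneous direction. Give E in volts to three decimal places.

Cr₂O₇²⁻/Cr³⁺ is the cathode (higher E°), Ag⁺/Ag the anode: E°cell = +1.33 − (+0.82) = +0.51 V, n = 6.
Overall: Cr₂O₇²⁻(aq) + 14 H⁺(aq) + 6 Ag(s) → 2 Cr³⁺(aq) + 7 H₂O(l) + 6 Ag⁺(aq)
Q = [Cr³⁺]^2·[Ag⁺]^6 / ([Cr₂O₇²⁻]·[H⁺]^14); log Q = -3.183.
E = E° − (0.0592/n) log Q = +0.51 − (0.0592/6)(-3.183) = +0.541 V.

+0.541 V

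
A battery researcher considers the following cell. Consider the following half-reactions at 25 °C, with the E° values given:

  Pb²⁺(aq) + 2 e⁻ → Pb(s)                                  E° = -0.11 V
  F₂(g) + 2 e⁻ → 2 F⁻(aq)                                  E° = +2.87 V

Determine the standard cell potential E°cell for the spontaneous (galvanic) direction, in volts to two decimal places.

+2.98 V

The F₂/F⁻ couple has the higher reduction potential, so it is the cathode; Pb²⁺/Pb is oxidised at the anode.
E°cell = E°(cathode) − E°(anode) = (+2.87) − (-0.11) = +2.98 V.
Since E°cell > 0, the reaction is spontaneous under standard conditions.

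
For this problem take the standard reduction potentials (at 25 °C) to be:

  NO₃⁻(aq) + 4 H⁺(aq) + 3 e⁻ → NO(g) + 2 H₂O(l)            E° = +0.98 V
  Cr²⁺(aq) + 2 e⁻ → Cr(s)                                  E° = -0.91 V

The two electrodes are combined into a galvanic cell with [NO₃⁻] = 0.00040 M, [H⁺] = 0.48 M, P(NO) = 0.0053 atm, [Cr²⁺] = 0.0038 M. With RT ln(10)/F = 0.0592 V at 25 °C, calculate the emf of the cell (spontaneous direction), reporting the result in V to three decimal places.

NO₃⁻/NO is the cathode (higher E°), Cr²⁺/Cr the anode: E°cell = +0.98 − (-0.91) = +1.89 V, n = 6.
Overall: 2 NO₃⁻(aq) + 8 H⁺(aq) + 3 Cr(s) → 2 NO(g) + 4 H₂O(l) + 3 Cr²⁺(aq)
Q = P(NO)^2·[Cr²⁺]^3 / ([NO₃⁻]^2·[H⁺]^8); log Q = -2.466.
E = E° − (0.0592/n) log Q = +1.89 − (0.0592/6)(-2.466) = +1.914 V.

+1.914 V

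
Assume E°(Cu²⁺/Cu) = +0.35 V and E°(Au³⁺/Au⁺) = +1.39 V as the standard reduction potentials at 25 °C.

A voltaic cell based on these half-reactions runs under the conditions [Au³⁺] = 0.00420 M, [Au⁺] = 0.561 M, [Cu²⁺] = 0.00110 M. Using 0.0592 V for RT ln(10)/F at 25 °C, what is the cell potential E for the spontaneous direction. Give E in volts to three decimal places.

Au³⁺/Au⁺ is the cathode (higher E°), Cu²⁺/Cu the anode: E°cell = +1.39 − (+0.35) = +1.04 V, n = 2.
Overall: Au³⁺(aq) + Cu(s) → Au⁺(aq) + Cu²⁺(aq)
Q = [Au⁺]·[Cu²⁺] / ([Au³⁺]); log Q = -0.833.
E = E° − (0.0592/n) log Q = +1.04 − (0.0592/2)(-0.833) = +1.065 V.

+1.065 V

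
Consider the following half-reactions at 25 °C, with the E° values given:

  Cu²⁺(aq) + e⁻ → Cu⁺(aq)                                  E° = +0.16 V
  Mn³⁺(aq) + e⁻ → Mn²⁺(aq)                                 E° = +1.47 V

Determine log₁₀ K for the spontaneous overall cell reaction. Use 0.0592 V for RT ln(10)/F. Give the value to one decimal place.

Cathode: Mn³⁺/Mn²⁺; anode: Cu²⁺/Cu⁺. E°cell = +1.31 V, n = 1.
log K = nE°cell / 0.0592 = (1)(+1.31) / 0.0592 = 22.1.

22.1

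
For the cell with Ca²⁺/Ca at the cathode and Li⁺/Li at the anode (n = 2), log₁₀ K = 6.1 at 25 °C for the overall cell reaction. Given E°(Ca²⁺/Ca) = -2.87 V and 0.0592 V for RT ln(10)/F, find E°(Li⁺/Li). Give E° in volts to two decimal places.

-3.05 V

E°cell = (0.0592/n)·log K = (0.0592/2)(6.1) = +0.181 V.
Since Ca²⁺/Ca is the cathode and Li⁺/Li the anode, E°cell = E°(Ca²⁺/Ca) − E°(Li⁺/Li).
So E°(Li⁺/Li) = E°(Ca²⁺/Ca) − E°cell = (-2.87) − (+0.181) = -3.05 V.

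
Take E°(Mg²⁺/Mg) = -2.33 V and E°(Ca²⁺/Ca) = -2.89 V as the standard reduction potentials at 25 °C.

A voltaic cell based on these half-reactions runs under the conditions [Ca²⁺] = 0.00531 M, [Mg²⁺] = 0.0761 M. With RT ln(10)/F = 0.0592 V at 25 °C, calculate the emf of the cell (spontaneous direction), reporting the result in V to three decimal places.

+0.594 V

Mg²⁺/Mg is the cathode (higher E°), Ca²⁺/Ca the anode: E°cell = -2.33 − (-2.89) = +0.56 V, n = 2.
Overall: Mg²⁺(aq) + Ca(s) → Mg(s) + Ca²⁺(aq)
Q = [Ca²⁺] / ([Mg²⁺]); log Q = -1.156.
E = E° − (0.0592/n) log Q = +0.56 − (0.0592/2)(-1.156) = +0.594 V.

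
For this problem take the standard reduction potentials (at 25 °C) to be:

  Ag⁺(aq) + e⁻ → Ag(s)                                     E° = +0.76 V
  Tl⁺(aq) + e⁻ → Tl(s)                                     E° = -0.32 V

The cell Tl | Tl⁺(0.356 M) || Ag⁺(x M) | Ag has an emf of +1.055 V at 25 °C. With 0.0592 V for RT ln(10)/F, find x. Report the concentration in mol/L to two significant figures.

Ag⁺/Ag is the cathode, Tl⁺/Tl the anode: E°cell = +1.08 V, n = 1.
Overall reaction: Ag⁺(aq) + Tl(s) → Ag(s) + Tl⁺(aq); Q = [Tl⁺]^1/[Ag⁺]^1.
From E = E° − (0.0592/n) log Q: log Q = (E° − E)·n/0.0592 = (+1.08 − (+1.055))·1/0.0592 = 0.4223.
So 1·log[Ag⁺] = 1·log(0.356) − log Q = -0.4486 − (0.4223) = -0.8709; [Ag⁺] = 10^(-0.8709) ≈ 0.13 M.

0.13 M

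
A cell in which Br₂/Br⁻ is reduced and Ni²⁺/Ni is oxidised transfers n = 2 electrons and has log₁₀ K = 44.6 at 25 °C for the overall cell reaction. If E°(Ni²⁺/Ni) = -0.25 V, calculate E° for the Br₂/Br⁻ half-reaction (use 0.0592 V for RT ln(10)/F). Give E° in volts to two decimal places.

E°cell = (0.0592/n)·log K = (0.0592/2)(44.6) = +1.320 V.
Since Br₂/Br⁻ is the cathode and Ni²⁺/Ni the anode, E°cell = E°(Br₂/Br⁻) − E°(Ni²⁺/Ni).
So E°(Br₂/Br⁻) = E°cell + E°(Ni²⁺/Ni) = +1.320 + (-0.25) = +1.07 V.

+1.07 V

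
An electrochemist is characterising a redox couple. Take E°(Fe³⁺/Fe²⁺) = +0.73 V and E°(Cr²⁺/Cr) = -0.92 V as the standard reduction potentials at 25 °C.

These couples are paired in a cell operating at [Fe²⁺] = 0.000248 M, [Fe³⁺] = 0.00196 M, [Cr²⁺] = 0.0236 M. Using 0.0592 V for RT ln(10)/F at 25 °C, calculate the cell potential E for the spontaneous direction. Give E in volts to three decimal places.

+1.751 V

Fe³⁺/Fe²⁺ is the cathode (higher E°), Cr²⁺/Cr the anode: E°cell = +0.73 − (-0.92) = +1.65 V, n = 2.
Overall: 2 Fe³⁺(aq) + Cr(s) → 2 Fe²⁺(aq) + Cr²⁺(aq)
Q = [Fe²⁺]^2·[Cr²⁺] / ([Fe³⁺]^2); log Q = -3.423.
E = E° − (0.0592/n) log Q = +1.65 − (0.0592/2)(-3.423) = +1.751 V.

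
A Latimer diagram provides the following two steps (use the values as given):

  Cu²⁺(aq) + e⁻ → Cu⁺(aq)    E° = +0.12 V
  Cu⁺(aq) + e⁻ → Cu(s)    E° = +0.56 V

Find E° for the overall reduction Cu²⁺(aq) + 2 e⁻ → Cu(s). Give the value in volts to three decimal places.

Standard free energies of sequential steps add: ΔG°₃ = ΔG°₁ + ΔG°₂, so n₃E°₃ = n₁E°₁ + n₂E°₂.
E°₃ = (1×+0.12 + 1×+0.56) / 2 = (+0.680) / 2 = +0.340 V.

+0.340 V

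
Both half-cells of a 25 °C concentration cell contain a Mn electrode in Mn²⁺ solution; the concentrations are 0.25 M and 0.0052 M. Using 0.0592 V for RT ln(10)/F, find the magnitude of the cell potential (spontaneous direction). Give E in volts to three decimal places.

+0.050 V

For a concentration cell E°cell = 0. The 0.25 M side is the cathode (reduction is favoured where [Mn²⁺] is higher).
With n = 2, E = −(0.0592/2) log([Mn²⁺]ₐₙ/[Mn²⁺]꜀ₐₜ) = −(0.0592/2) log(0.0052/0.25) = −(0.0592/2)(-1.682) = +0.050 V.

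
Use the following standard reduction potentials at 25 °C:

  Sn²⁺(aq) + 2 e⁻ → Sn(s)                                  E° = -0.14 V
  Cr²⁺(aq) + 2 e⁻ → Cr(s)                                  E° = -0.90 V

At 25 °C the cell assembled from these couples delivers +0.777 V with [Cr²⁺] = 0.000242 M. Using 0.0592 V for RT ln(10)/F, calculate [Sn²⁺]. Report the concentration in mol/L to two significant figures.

0.00091 M

Sn²⁺/Sn is the cathode, Cr²⁺/Cr the anode: E°cell = +0.76 V, n = 2.
Overall reaction: Sn²⁺(aq) + Cr(s) → Sn(s) + Cr²⁺(aq); Q = [Cr²⁺]^1/[Sn²⁺]^1.
From E = E° − (0.0592/n) log Q: log Q = (E° − E)·n/0.0592 = (+0.76 − (+0.777))·2/0.0592 = -0.5743.
So 1·log[Sn²⁺] = 1·log(0.000242) − log Q = -3.6162 − (-0.5743) = -3.0419; [Sn²⁺] = 10^(-3.0419) ≈ 0.00091 M.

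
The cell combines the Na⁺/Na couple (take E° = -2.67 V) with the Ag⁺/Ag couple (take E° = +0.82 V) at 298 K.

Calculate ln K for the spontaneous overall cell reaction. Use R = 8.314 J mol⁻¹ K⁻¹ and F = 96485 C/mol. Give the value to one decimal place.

135.9

Cathode: Ag⁺/Ag; anode: Na⁺/Na. E°cell = (+0.82) − (-2.67) = +3.49 V, with n = 1.
ΔG° = −nFE° = −RT ln K, so ln K = nFE°/(RT) = (1)(96485)(+3.49) / ((8.314)(298)) = 135.912.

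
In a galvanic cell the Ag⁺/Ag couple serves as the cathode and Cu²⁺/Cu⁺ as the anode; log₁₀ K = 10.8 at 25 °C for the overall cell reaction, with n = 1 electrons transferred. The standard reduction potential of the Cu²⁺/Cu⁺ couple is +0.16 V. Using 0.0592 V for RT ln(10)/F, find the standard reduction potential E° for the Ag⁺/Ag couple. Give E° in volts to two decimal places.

E°cell = (0.0592/n)·log K = (0.0592/1)(10.8) = +0.639 V.
Since Ag⁺/Ag is the cathode and Cu²⁺/Cu⁺ the anode, E°cell = E°(Ag⁺/Ag) − E°(Cu²⁺/Cu⁺).
So E°(Ag⁺/Ag) = E°cell + E°(Cu²⁺/Cu⁺) = +0.639 + (+0.16) = +0.80 V.

+0.80 V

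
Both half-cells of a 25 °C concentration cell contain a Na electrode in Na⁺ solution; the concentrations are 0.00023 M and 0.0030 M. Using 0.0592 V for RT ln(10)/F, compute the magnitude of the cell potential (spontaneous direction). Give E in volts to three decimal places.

For a concentration cell E°cell = 0. The 0.0030 M side is the cathode (reduction is favoured where [Na⁺] is higher).
With n = 1, E = −(0.0592/1) log([Na⁺]ₐₙ/[Na⁺]꜀ₐₜ) = −(0.0592/1) log(0.00023/0.003) = −(0.0592/1)(-1.115) = +0.066 V.

+0.066 V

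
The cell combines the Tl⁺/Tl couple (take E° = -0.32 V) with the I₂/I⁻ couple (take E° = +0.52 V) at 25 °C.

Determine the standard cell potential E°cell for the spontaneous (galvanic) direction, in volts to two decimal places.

The I₂/I⁻ couple has the higher reduction potential, so it is the cathode; Tl⁺/Tl is oxidised at the anode.
E°cell = E°(cathode) − E°(anode) = (+0.52) − (-0.32) = +0.84 V.

+0.84 V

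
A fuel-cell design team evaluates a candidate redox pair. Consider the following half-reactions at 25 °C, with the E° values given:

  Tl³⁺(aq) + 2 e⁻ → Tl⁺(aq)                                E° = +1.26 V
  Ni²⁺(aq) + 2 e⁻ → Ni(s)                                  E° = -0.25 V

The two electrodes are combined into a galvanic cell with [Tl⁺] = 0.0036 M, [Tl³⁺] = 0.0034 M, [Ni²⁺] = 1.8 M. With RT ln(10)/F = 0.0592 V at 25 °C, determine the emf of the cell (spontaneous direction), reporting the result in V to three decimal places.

Tl³⁺/Tl⁺ is the cathode (higher E°), Ni²⁺/Ni the anode: E°cell = +1.26 − (-0.25) = +1.51 V, n = 2.
Overall: Tl³⁺(aq) + Ni(s) → Tl⁺(aq) + Ni²⁺(aq)
Q = [Tl⁺]·[Ni²⁺] / ([Tl³⁺]); log Q = 0.280.
E = E° − (0.0592/n) log Q = +1.51 − (0.0592/2)(0.280) = +1.502 V.

+1.502 V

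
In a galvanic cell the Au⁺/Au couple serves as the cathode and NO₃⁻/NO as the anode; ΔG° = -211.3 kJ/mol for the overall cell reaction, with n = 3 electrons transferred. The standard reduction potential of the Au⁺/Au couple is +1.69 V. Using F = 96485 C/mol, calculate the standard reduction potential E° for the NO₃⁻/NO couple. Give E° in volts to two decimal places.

E°cell = −ΔG°/(nF) = −(-211.3×10³)/((3)(96485)) = +0.730 V.
Since Au⁺/Au is the cathode and NO₃⁻/NO the anode, E°cell = E°(Au⁺/Au) − E°(NO₃⁻/NO).
So E°(NO₃⁻/NO) = E°(Au⁺/Au) − E°cell = (+1.69) − (+0.730) = +0.96 V.

+0.96 V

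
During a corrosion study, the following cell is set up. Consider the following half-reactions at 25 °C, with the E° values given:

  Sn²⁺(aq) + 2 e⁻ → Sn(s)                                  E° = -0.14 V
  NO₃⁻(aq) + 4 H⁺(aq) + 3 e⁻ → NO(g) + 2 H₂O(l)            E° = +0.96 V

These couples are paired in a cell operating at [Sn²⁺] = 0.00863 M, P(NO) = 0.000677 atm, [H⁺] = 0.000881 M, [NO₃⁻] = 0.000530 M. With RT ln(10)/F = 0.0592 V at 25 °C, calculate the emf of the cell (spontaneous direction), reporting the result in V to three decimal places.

NO₃⁻/NO is the cathode (higher E°), Sn²⁺/Sn the anode: E°cell = +0.96 − (-0.14) = +1.10 V, n = 6.
Overall: 2 NO₃⁻(aq) + 8 H⁺(aq) + 3 Sn(s) → 2 NO(g) + 4 H₂O(l) + 3 Sn²⁺(aq)
Q = P(NO)^2·[Sn²⁺]^3 / ([NO₃⁻]^2·[H⁺]^8); log Q = 18.461.
E = E° − (0.0592/n) log Q = +1.10 − (0.0592/6)(18.461) = +0.918 V.

+0.918 V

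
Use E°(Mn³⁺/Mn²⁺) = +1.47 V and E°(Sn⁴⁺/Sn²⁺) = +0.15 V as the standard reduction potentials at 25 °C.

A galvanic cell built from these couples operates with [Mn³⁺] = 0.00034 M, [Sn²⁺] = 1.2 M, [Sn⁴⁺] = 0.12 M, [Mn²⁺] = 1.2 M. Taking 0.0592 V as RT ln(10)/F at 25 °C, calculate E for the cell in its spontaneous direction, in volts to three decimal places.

+1.140 V

Mn³⁺/Mn²⁺ is the cathode (higher E°), Sn⁴⁺/Sn²⁺ the anode: E°cell = +1.47 − (+0.15) = +1.32 V, n = 2.
Overall: 2 Mn³⁺(aq) + Sn²⁺(aq) → 2 Mn²⁺(aq) + Sn⁴⁺(aq)
Q = [Mn²⁺]^2·[Sn⁴⁺] / ([Mn³⁺]^2·[Sn²⁺]); log Q = 6.095.
E = E° − (0.0592/n) log Q = +1.32 − (0.0592/2)(6.095) = +1.140 V.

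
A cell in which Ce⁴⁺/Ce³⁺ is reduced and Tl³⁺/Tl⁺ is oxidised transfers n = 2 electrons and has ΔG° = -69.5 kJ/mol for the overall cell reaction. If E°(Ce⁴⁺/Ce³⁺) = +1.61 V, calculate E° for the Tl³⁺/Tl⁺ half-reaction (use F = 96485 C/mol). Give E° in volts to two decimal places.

+1.25 V

E°cell = −ΔG°/(nF) = −(-69.5×10³)/((2)(96485)) = +0.360 V.
Since Ce⁴⁺/Ce³⁺ is the cathode and Tl³⁺/Tl⁺ the anode, E°cell = E°(Ce⁴⁺/Ce³⁺) − E°(Tl³⁺/Tl⁺).
So E°(Tl³⁺/Tl⁺) = E°(Ce⁴⁺/Ce³⁺) − E°cell = (+1.61) − (+0.360) = +1.25 V.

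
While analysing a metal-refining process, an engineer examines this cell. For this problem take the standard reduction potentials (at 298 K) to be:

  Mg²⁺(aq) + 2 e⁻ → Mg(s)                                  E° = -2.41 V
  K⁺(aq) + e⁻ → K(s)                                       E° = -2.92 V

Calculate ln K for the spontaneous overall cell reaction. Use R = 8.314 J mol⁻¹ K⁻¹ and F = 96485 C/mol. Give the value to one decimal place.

39.7

Cathode: Mg²⁺/Mg; anode: K⁺/K. E°cell = (-2.41) − (-2.92) = +0.51 V, with n = 2.
ΔG° = −nFE° = −RT ln K, so ln K = nFE°/(RT) = (2)(96485)(+0.51) / ((8.314)(298)) = 39.722.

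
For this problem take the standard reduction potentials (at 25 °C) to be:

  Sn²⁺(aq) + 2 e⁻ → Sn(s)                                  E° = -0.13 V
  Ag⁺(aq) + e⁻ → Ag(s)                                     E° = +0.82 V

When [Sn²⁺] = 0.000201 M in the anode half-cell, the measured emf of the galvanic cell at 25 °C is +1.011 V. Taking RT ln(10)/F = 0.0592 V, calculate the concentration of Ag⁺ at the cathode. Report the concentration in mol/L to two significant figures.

Ag⁺/Ag is the cathode, Sn²⁺/Sn the anode: E°cell = +0.95 V, n = 2.
Overall reaction: 2 Ag⁺(aq) + Sn(s) → 2 Ag(s) + Sn²⁺(aq); Q = [Sn²⁺]^1/[Ag⁺]^2.
From E = E° − (0.0592/n) log Q: log Q = (E° − E)·n/0.0592 = (+0.95 − (+1.011))·2/0.0592 = -2.0608.
So 2·log[Ag⁺] = 1·log(0.000201) − log Q = -3.6968 − (-2.0608) = -1.6360; log[Ag⁺] = -1.6360 / 2 = -0.8180; [Ag⁺] = 10^(-0.8180) ≈ 0.15 M.

0.15 M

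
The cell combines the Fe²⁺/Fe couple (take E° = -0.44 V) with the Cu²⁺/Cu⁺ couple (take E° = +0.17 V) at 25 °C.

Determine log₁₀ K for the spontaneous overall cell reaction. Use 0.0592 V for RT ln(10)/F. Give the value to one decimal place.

Cathode: Cu²⁺/Cu⁺; anode: Fe²⁺/Fe. E°cell = +0.61 V, n = 2.
log K = nE°cell / 0.0592 = (2)(+0.61) / 0.0592 = 20.6.

20.6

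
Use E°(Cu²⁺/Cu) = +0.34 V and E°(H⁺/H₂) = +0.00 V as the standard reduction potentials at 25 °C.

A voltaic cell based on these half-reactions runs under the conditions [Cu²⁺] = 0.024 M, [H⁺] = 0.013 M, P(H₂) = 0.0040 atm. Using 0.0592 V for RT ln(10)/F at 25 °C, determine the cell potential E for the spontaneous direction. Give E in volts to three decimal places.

+0.333 V

Cu²⁺/Cu is the cathode (higher E°), H⁺/H₂ the anode: E°cell = +0.34 − (+0.00) = +0.34 V, n = 2.
Overall: Cu²⁺(aq) + H₂(g) → Cu(s) + 2 H⁺(aq)
Q = [H⁺]^2 / ([Cu²⁺]·P(H₂)); log Q = 0.246.
E = E° − (0.0592/n) log Q = +0.34 − (0.0592/2)(0.246) = +0.333 V.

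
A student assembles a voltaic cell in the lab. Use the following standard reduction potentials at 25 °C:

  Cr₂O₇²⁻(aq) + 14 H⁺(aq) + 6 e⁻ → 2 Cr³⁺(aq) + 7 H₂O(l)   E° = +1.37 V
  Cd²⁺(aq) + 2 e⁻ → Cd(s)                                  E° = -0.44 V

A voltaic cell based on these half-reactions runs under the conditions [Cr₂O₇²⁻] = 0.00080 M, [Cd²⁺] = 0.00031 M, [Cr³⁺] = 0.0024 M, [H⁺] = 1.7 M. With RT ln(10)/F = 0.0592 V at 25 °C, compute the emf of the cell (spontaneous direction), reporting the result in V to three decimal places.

+1.967 V

Cr₂O₇²⁻/Cr³⁺ is the cathode (higher E°), Cd²⁺/Cd the anode: E°cell = +1.37 − (-0.44) = +1.81 V, n = 6.
Overall: Cr₂O₇²⁻(aq) + 14 H⁺(aq) + 3 Cd(s) → 2 Cr³⁺(aq) + 7 H₂O(l) + 3 Cd²⁺(aq)
Q = [Cr³⁺]^2·[Cd²⁺]^3 / ([Cr₂O₇²⁻]·[H⁺]^14); log Q = -15.895.
E = E° − (0.0592/n) log Q = +1.81 − (0.0592/6)(-15.895) = +1.967 V.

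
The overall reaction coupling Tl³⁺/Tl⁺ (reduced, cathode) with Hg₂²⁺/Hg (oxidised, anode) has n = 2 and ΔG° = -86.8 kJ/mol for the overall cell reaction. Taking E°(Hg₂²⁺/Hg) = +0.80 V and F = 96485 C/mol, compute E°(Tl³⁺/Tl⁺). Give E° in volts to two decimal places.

+1.25 V

E°cell = −ΔG°/(nF) = −(-86.8×10³)/((2)(96485)) = +0.450 V.
Since Tl³⁺/Tl⁺ is the cathode and Hg₂²⁺/Hg the anode, E°cell = E°(Tl³⁺/Tl⁺) − E°(Hg₂²⁺/Hg).
So E°(Tl³⁺/Tl⁺) = E°cell + E°(Hg₂²⁺/Hg) = +0.450 + (+0.80) = +1.25 V.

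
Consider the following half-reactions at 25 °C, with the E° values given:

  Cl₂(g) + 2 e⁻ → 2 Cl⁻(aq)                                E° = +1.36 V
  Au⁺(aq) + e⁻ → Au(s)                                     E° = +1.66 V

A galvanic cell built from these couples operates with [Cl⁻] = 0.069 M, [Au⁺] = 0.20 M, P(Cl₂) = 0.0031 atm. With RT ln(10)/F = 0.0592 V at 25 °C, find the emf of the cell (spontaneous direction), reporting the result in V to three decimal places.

Au⁺/Au is the cathode (higher E°), Cl₂/Cl⁻ the anode: E°cell = +1.66 − (+1.36) = +0.30 V, n = 2.
Overall: 2 Au⁺(aq) + 2 Cl⁻(aq) → 2 Au(s) + Cl₂(g)
Q = P(Cl₂) / ([Au⁺]^2·[Cl⁻]^2); log Q = 1.212.
E = E° − (0.0592/n) log Q = +0.30 − (0.0592/2)(1.212) = +0.264 V.

+0.264 V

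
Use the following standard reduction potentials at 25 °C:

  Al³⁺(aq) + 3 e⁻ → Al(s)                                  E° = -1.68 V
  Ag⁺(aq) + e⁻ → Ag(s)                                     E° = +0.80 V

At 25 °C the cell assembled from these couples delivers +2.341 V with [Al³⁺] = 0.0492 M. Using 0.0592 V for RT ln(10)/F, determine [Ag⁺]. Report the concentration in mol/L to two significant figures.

0.0016 M

Ag⁺/Ag is the cathode, Al³⁺/Al the anode: E°cell = +2.48 V, n = 3.
Overall reaction: 3 Ag⁺(aq) + Al(s) → 3 Ag(s) + Al³⁺(aq); Q = [Al³⁺]^1/[Ag⁺]^3.
From E = E° − (0.0592/n) log Q: log Q = (E° − E)·n/0.0592 = (+2.48 − (+2.341))·3/0.0592 = 7.0439.
So 3·log[Ag⁺] = 1·log(0.0492) − log Q = -1.3080 − (7.0439) = -8.3519; log[Ag⁺] = -8.3519 / 3 = -2.7840; [Ag⁺] = 10^(-2.7840) ≈ 0.0016 M.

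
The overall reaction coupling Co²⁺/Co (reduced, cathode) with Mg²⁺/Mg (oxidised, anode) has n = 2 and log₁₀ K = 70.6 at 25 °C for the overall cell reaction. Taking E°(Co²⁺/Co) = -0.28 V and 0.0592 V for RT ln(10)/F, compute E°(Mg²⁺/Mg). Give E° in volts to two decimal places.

-2.37 V

E°cell = (0.0592/n)·log K = (0.0592/2)(70.6) = +2.090 V.
Since Co²⁺/Co is the cathode and Mg²⁺/Mg the anode, E°cell = E°(Co²⁺/Co) − E°(Mg²⁺/Mg).
So E°(Mg²⁺/Mg) = E°(Co²⁺/Co) − E°cell = (-0.28) − (+2.090) = -2.37 V.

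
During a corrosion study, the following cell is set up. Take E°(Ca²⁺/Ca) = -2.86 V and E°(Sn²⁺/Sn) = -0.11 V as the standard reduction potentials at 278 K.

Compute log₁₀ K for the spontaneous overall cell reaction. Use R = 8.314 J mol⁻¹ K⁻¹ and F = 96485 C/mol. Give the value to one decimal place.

99.7

Cathode: Sn²⁺/Sn; anode: Ca²⁺/Ca. E°cell = (-0.11) − (-2.86) = +2.75 V, with n = 2.
ΔG° = −nFE° = −RT ln K, so ln K = nFE°/(RT) = (2)(96485)(+2.75) / ((8.314)(278)) = 229.598.
log₁₀ K = 229.598 / ln 10 = 99.7.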